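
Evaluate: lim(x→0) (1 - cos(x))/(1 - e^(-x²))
This is a 0/0 indeterminate form.

Apply L'Hôpital's rule: differentiate numerator and denominator separately.
  f(x) = 1 - cos(x)   ⇒   f'(x) = sin(x)
  g(x) = 1 - e^(-x^2)   ⇒   g'(x) = 2·x·e^(-x^2)
  lim(x→0) f'(x)/g'(x) = lim(x→0) (sin(x))/(2·x·e^(-x^2))
  = 1/2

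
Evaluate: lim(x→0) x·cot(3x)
This is a 0·∞ indeterminate form.

Rewrite 0·∞ as a quotient (0/0 or ∞/∞ form), then apply L'Hôpital's rule:
  lim(x→0) x·cot(3x) = 1/3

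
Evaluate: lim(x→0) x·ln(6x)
This is a 0·∞ indeterminate form.

Rewrite 0·∞ as a quotient (0/0 or ∞/∞ form), then apply L'Hôpital's rule:
  lim(x→0) x·ln(6x) = 0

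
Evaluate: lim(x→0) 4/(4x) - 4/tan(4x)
This is an ∞-∞ indeterminate form.

Combine fractions or rationalize to convert ∞-∞ to 0/0 form:
  lim(x→0) 4/(4x) - 4/tan(4x) = 0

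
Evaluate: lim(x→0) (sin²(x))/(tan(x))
This is a 0/0 indeterminate form.

Apply L'Hôpital's rule: differentiate numerator and denominator separately.
  f(x) = sin(x)^2   ⇒   f'(x) = 2·sin(x)·cos(x)
  g(x) = tan(x)   ⇒   g'(x) = tan(x)^2 + 1
  lim(x→0) f'(x)/g'(x) = lim(x→0) (2·sin(x)·cos(x))/(tan(x)^2 + 1)
  = 0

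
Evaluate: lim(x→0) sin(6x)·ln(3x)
This is a 0·∞ indeterminate form.

Rewrite 0·∞ as a quotient (0/0 or ∞/∞ form), then apply L'Hôpital's rule:
  lim(x→0) sin(6x)·ln(3x) = 0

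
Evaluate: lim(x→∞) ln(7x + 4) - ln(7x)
This is an ∞-∞ indeterminate form.

Combine fractions or rationalize to convert ∞-∞ to 0/0 form:
  lim(x→∞) ln(7x + 4) - ln(7x) = 0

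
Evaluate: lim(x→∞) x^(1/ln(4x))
This is an exponential indeterminate form.

For exponential indeterminate forms, take the natural log:
  Let L = lim(x→∞) x^(1/ln(4x))
  Then ln(L) = lim(x→∞) [exponent × ln(base)]
  Evaluate using L'Hôpital or standard limits, then exponentiate.
  L = e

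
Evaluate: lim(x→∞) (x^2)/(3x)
This is an ∞/∞ indeterminate form.

Apply L'Hôpital's rule: differentiate numerator and denominator separately.
  f(x) = x^2   ⇒   f'(x) = 2·x
  g(x) = 3·x   ⇒   g'(x) = 3
  lim(x→∞) f'(x)/g'(x) = lim(x→∞) (2·x)/(3)
  = ∞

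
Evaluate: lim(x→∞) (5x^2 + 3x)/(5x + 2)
This is an ∞/∞ indeterminate form.

Apply L'Hôpital's rule: differentiate numerator and denominator separately.
  f(x) = 5·x^2 + 3·x   ⇒   f'(x) = 10·x + 3
  g(x) = 5·x + 2   ⇒   g'(x) = 5
  lim(x→∞) f'(x)/g'(x) = lim(x→∞) (10·x + 3)/(5)
  = ∞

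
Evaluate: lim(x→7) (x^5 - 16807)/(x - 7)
This is a standard limit.

Factor or rationalize the expression:
  lim(x→7) (x^5 - 16807)/(x - 7) = 12005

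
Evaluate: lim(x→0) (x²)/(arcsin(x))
This is a 0/0 indeterminate form.

Apply L'Hôpital's rule: differentiate numerator and denominator separately.
  f(x) = x^2   ⇒   f'(x) = 2·x
  g(x) = asin(x)   ⇒   g'(x) = 1/sqrt(1 - x^2)
  lim(x→0) f'(x)/g'(x) = lim(x→0) (2·x)/(1/sqrt(1 - x^2))
  = 0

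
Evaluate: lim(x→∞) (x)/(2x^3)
This is an ∞/∞ indeterminate form.

Apply L'Hôpital's rule: differentiate numerator and denominator separately.
  f(x) = x   ⇒   f'(x) = 1
  g(x) = 2·x^3   ⇒   g'(x) = 6·x^2
  lim(x→∞) f'(x)/g'(x) = lim(x→∞) (1)/(6·x^2)
  = 0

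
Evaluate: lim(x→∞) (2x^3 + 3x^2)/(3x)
This is an ∞/∞ indeterminate form.

Apply L'Hôpital's rule: differentiate numerator and denominator separately.
  f(x) = 2·x^3 + 3·x^2   ⇒   f'(x) = 6·x^2 + 6·x
  g(x) = 3·x   ⇒   g'(x) = 3
  lim(x→∞) f'(x)/g'(x) = lim(x→∞) (6·x^2 + 6·x)/(3)
  = ∞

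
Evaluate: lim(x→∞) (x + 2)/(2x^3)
This is an ∞/∞ indeterminate form.

Apply L'Hôpital's rule: differentiate numerator and denominator separately.
  f(x) = x + 2   ⇒   f'(x) = 1
  g(x) = 2·x^3   ⇒   g'(x) = 6·x^2
  lim(x→∞) f'(x)/g'(x) = lim(x→∞) (1)/(6·x^2)
  = 0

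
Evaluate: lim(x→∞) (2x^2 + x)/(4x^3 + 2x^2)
This is an ∞/∞ indeterminate form.

Apply L'Hôpital's rule: differentiate numerator and denominator separately.
  f(x) = 2·x^2 + x   ⇒   f'(x) = 4·x + 1
  g(x) = 4·x^3 + 2·x^2   ⇒   g'(x) = 12·x^2 + 4·x
  lim(x→∞) f'(x)/g'(x) = lim(x→∞) (4·x + 1)/(12·x^2 + 4·x)
  = 0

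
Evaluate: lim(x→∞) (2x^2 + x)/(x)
This is an ∞/∞ indeterminate form.

Apply L'Hôpital's rule: differentiate numerator and denominator separately.
  f(x) = 2·x^2 + x   ⇒   f'(x) = 4·x + 1
  g(x) = x   ⇒   g'(x) = 1
  lim(x→∞) f'(x)/g'(x) = lim(x→∞) (4·x + 1)/(1)
  = ∞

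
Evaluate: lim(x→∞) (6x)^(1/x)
This is an exponential indeterminate form.

For exponential indeterminate forms, take the natural log:
  Let L = lim(x→∞) (6x)^(1/x)
  Then ln(L) = lim(x→∞) [exponent × ln(base)]
  Evaluate using L'Hôpital or standard limits, then exponentiate.
  L = 1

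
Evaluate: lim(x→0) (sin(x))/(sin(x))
This is a 0/0 indeterminate form.

Apply L'Hôpital's rule: differentiate numerator and denominator separately.
  f(x) = sin(x)   ⇒   f'(x) = cos(x)
  g(x) = sin(x)   ⇒   g'(x) = cos(x)
  lim(x→0) f'(x)/g'(x) = lim(x→0) (cos(x))/(cos(x))
  = 1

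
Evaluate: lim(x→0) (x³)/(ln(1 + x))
This is a 0/0 indeterminate form.

Apply L'Hôpital's rule: differentiate numerator and denominator separately.
  f(x) = x^3   ⇒   f'(x) = 3·x^2
  g(x) = ln(x + 1)   ⇒   g'(x) = 1/(x + 1)
  lim(x→0) f'(x)/g'(x) = lim(x→0) (3·x^2)/(1/(x + 1))
  = 0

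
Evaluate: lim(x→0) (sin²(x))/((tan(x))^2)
This is a 0/0 indeterminate form.

Apply L'Hôpital's rule: differentiate numerator and denominator separately.
  f(x) = sin(x)^2   ⇒   f'(x) = 2·sin(x)·cos(x)
  g(x) = tan(x)^2   ⇒   g'(x) = (2·tan(x)^2 + 2)·tan(x)
  lim(x→0) f'(x)/g'(x) = lim(x→0) (2·sin(x)·cos(x))/((2·tan(x)^2 + 2)·tan(x))
  = 1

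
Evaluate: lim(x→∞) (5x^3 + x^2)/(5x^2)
This is an ∞/∞ indeterminate form.

Apply L'Hôpital's rule: differentiate numerator and denominator separately.
  f(x) = 5·x^3 + x^2   ⇒   f'(x) = 15·x^2 + 2·x
  g(x) = 5·x^2   ⇒   g'(x) = 10·x
  lim(x→∞) f'(x)/g'(x) = lim(x→∞) (15·x^2 + 2·x)/(10·x)
  = ∞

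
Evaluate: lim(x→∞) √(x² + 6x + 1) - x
This is an ∞-∞ indeterminate form.

Combine fractions or rationalize to convert ∞-∞ to 0/0 form:
  lim(x→∞) √(x² + 6x + 1) - x = 3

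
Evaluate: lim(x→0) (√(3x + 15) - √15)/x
This is a standard limit.

Factor or rationalize the expression:
  lim(x→0) (√(3x + 15) - √15)/x = sqrt(15)/10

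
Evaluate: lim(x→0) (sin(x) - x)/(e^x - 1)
This is a 0/0 indeterminate form.

Apply L'Hôpital's rule: differentiate numerator and denominator separately.
  f(x) = -x + sin(x)   ⇒   f'(x) = cos(x) - 1
  g(x) = e^(x) - 1   ⇒   g'(x) = e^(x)
  lim(x→0) f'(x)/g'(x) = lim(x→0) (cos(x) - 1)/(e^(x))
  = 0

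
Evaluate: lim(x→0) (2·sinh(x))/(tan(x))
This is a 0/0 indeterminate form.

Apply L'Hôpital's rule: differentiate numerator and denominator separately.
  f(x) = 2·sinh(x)   ⇒   f'(x) = 2·cosh(x)
  g(x) = tan(x)   ⇒   g'(x) = tan(x)^2 + 1
  lim(x→0) f'(x)/g'(x) = lim(x→0) (2·cosh(x))/(tan(x)^2 + 1)
  = 2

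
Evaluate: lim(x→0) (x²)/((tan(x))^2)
This is a 0/0 indeterminate form.

Apply L'Hôpital's rule: differentiate numerator and denominator separately.
  f(x) = x^2   ⇒   f'(x) = 2·x
  g(x) = tan(x)^2   ⇒   g'(x) = (2·tan(x)^2 + 2)·tan(x)
  lim(x→0) f'(x)/g'(x) = lim(x→0) (2·x)/((2·tan(x)^2 + 2)·tan(x))
  = 1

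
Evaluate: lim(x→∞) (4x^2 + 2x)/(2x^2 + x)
This is an ∞/∞ indeterminate form.

Apply L'Hôpital's rule: differentiate numerator and denominator separately.
  f(x) = 4·x^2 + 2·x   ⇒   f'(x) = 8·x + 2
  g(x) = 2·x^2 + x   ⇒   g'(x) = 4·x + 1
  lim(x→∞) f'(x)/g'(x) = lim(x→∞) (8·x + 2)/(4·x + 1)
  = 2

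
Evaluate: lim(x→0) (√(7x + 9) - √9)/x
This is a standard limit.

Factor or rationalize the expression:
  lim(x→0) (√(7x + 9) - √9)/x = 7/6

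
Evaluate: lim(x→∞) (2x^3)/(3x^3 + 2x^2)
This is an ∞/∞ indeterminate form.

Apply L'Hôpital's rule: differentiate numerator and denominator separately.
  f(x) = 2·x^3   ⇒   f'(x) = 6·x^2
  g(x) = 3·x^3 + 2·x^2   ⇒   g'(x) = 9·x^2 + 4·x
  lim(x→∞) f'(x)/g'(x) = lim(x→∞) (6·x^2)/(9·x^2 + 4·x)
  = 2/3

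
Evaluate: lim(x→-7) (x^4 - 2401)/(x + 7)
This is a standard limit.

Factor or rationalize the expression:
  lim(x→-7) (x^4 - 2401)/(x + 7) = -1372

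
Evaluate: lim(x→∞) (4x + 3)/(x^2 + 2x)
This is an ∞/∞ indeterminate form.

Apply L'Hôpital's rule: differentiate numerator and denominator separately.
  f(x) = 4·x + 3   ⇒   f'(x) = 4
  g(x) = x^2 + 2·x   ⇒   g'(x) = 2·x + 2
  lim(x→∞) f'(x)/g'(x) = lim(x→∞) (4)/(2·x + 2)
  = 0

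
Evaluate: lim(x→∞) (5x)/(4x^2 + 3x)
This is an ∞/∞ indeterminate form.

Apply L'Hôpital's rule: differentiate numerator and denominator separately.
  f(x) = 5·x   ⇒   f'(x) = 5
  g(x) = 4·x^2 + 3·x   ⇒   g'(x) = 8·x + 3
  lim(x→∞) f'(x)/g'(x) = lim(x→∞) (5)/(8·x + 3)
  = 0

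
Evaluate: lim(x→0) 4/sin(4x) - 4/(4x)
This is an ∞-∞ indeterminate form.

Combine fractions or rationalize to convert ∞-∞ to 0/0 form:
  lim(x→0) 4/sin(4x) - 4/(4x) = 0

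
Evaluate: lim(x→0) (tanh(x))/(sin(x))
This is a 0/0 indeterminate form.

Apply L'Hôpital's rule: differentiate numerator and denominator separately.
  f(x) = tanh(x)   ⇒   f'(x) = 1 - tanh(x)^2
  g(x) = sin(x)   ⇒   g'(x) = cos(x)
  lim(x→0) f'(x)/g'(x) = lim(x→0) (1 - tanh(x)^2)/(cos(x))
  = 1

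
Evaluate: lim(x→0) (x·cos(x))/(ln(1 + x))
This is a 0/0 indeterminate form.

Apply L'Hôpital's rule: differentiate numerator and denominator separately.
  f(x) = x·cos(x)   ⇒   f'(x) = -x·sin(x) + cos(x)
  g(x) = ln(x + 1)   ⇒   g'(x) = 1/(x + 1)
  lim(x→0) f'(x)/g'(x) = lim(x→0) (-x·sin(x) + cos(x))/(1/(x + 1))
  = 1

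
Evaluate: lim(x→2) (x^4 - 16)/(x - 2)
This is a standard limit.

Factor or rationalize the expression:
  lim(x→2) (x^4 - 16)/(x - 2) = 32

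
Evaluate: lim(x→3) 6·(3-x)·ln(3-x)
This is a 0·∞ indeterminate form.

Rewrite 0·∞ as a quotient (0/0 or ∞/∞ form), then apply L'Hôpital's rule:
  lim(x→3) 6·(3-x)·ln(3-x) = 0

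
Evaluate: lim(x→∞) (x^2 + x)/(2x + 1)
This is an ∞/∞ indeterminate form.

Apply L'Hôpital's rule: differentiate numerator and denominator separately.
  f(x) = x^2 + x   ⇒   f'(x) = 2·x + 1
  g(x) = 2·x + 1   ⇒   g'(x) = 2
  lim(x→∞) f'(x)/g'(x) = lim(x→∞) (2·x + 1)/(2)
  = ∞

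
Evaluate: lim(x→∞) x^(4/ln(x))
This is an exponential indeterminate form.

For exponential indeterminate forms, take the natural log:
  Let L = lim(x→∞) x^(4/ln(x))
  Then ln(L) = lim(x→∞) [exponent × ln(base)]
  Evaluate using L'Hôpital or standard limits, then exponentiate.
  L = e^(4)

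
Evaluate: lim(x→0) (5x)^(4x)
This is an exponential indeterminate form.

For exponential indeterminate forms, take the natural log:
  Let L = lim(x→0) (5x)^(4x)
  Then ln(L) = lim(x→0) [exponent × ln(base)]
  Evaluate using L'Hôpital or standard limits, then exponentiate.
  L = 1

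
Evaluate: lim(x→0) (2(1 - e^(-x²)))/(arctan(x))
This is a 0/0 indeterminate form.

Apply L'Hôpital's rule: differentiate numerator and denominator separately.
  f(x) = 2 - 2·e^(-x^2)   ⇒   f'(x) = 4·x·e^(-x^2)
  g(x) = atan(x)   ⇒   g'(x) = 1/(x^2 + 1)
  lim(x→0) f'(x)/g'(x) = lim(x→0) (4·x·e^(-x^2))/(1/(x^2 + 1))
  = 0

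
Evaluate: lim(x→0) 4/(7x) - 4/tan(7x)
This is an ∞-∞ indeterminate form.

Combine fractions or rationalize to convert ∞-∞ to 0/0 form:
  lim(x→0) 4/(7x) - 4/tan(7x) = 0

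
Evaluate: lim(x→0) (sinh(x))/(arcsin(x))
This is a 0/0 indeterminate form.

Apply L'Hôpital's rule: differentiate numerator and denominator separately.
  f(x) = sinh(x)   ⇒   f'(x) = cosh(x)
  g(x) = asin(x)   ⇒   g'(x) = 1/sqrt(1 - x^2)
  lim(x→0) f'(x)/g'(x) = lim(x→0) (cosh(x))/(1/sqrt(1 - x^2))
  = 1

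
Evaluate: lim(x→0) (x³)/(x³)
This is a 0/0 indeterminate form.

Apply L'Hôpital's rule: differentiate numerator and denominator separately.
  f(x) = x^3   ⇒   f'(x) = 3·x^2
  g(x) = x^3   ⇒   g'(x) = 3·x^2
  lim(x→0) f'(x)/g'(x) = lim(x→0) (3·x^2)/(3·x^2)
  = 1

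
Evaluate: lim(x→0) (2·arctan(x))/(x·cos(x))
This is a 0/0 indeterminate form.

Apply L'Hôpital's rule: differentiate numerator and denominator separately.
  f(x) = 2·atan(x)   ⇒   f'(x) = 2/(x^2 + 1)
  g(x) = x·cos(x)   ⇒   g'(x) = -x·sin(x) + cos(x)
  lim(x→0) f'(x)/g'(x) = lim(x→0) (2/(x^2 + 1))/(-x·sin(x) + cos(x))
  = 2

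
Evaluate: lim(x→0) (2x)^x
This is an exponential indeterminate form.

For exponential indeterminate forms, take the natural log:
  Let L = lim(x→0) (2x)^x
  Then ln(L) = lim(x→0) [exponent × ln(base)]
  Evaluate using L'Hôpital or standard limits, then exponentiate.
  L = 1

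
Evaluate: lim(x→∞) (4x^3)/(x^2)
This is an ∞/∞ indeterminate form.

Apply L'Hôpital's rule: differentiate numerator and denominator separately.
  f(x) = 4·x^3   ⇒   f'(x) = 12·x^2
  g(x) = x^2   ⇒   g'(x) = 2·x
  lim(x→∞) f'(x)/g'(x) = lim(x→∞) (12·x^2)/(2·x)
  = ∞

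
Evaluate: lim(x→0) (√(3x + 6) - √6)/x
This is a standard limit.

Factor or rationalize the expression:
  lim(x→0) (√(3x + 6) - √6)/x = sqrt(6)/4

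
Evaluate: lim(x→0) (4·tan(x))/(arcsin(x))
This is a 0/0 indeterminate form.

Apply L'Hôpital's rule: differentiate numerator and denominator separately.
  f(x) = 4·tan(x)   ⇒   f'(x) = 4·tan(x)^2 + 4
  g(x) = asin(x)   ⇒   g'(x) = 1/sqrt(1 - x^2)
  lim(x→0) f'(x)/g'(x) = lim(x→0) (4·tan(x)^2 + 4)/(1/sqrt(1 - x^2))
  = 4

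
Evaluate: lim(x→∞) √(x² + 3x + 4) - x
This is an ∞-∞ indeterminate form.

Combine fractions or rationalize to convert ∞-∞ to 0/0 form:
  lim(x→∞) √(x² + 3x + 4) - x = 3/2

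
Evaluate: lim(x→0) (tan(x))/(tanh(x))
This is a 0/0 indeterminate form.

Apply L'Hôpital's rule: differentiate numerator and denominator separately.
  f(x) = tan(x)   ⇒   f'(x) = tan(x)^2 + 1
  g(x) = tanh(x)   ⇒   g'(x) = 1 - tanh(x)^2
  lim(x→0) f'(x)/g'(x) = lim(x→0) (tan(x)^2 + 1)/(1 - tanh(x)^2)
  = 1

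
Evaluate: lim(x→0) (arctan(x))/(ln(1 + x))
This is a 0/0 indeterminate form.

Apply L'Hôpital's rule: differentiate numerator and denominator separately.
  f(x) = atan(x)   ⇒   f'(x) = 1/(x^2 + 1)
  g(x) = ln(x + 1)   ⇒   g'(x) = 1/(x + 1)
  lim(x→0) f'(x)/g'(x) = lim(x→0) (1/(x^2 + 1))/(1/(x + 1))
  = 1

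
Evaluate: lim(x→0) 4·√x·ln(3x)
This is a 0·∞ indeterminate form.

Rewrite 0·∞ as a quotient (0/0 or ∞/∞ form), then apply L'Hôpital's rule:
  lim(x→0) 4·√x·ln(3x) = 0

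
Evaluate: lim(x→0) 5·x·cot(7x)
This is a 0·∞ indeterminate form.

Rewrite 0·∞ as a quotient (0/0 or ∞/∞ form), then apply L'Hôpital's rule:
  lim(x→0) 5·x·cot(7x) = 5/7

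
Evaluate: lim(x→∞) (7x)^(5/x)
This is an exponential indeterminate form.

For exponential indeterminate forms, take the natural log:
  Let L = lim(x→∞) (7x)^(5/x)
  Then ln(L) = lim(x→∞) [exponent × ln(base)]
  Evaluate using L'Hôpital or standard limits, then exponentiate.
  L = 1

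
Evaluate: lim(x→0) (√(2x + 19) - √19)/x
This is a standard limit.

Factor or rationalize the expression:
  lim(x→0) (√(2x + 19) - √19)/x = sqrt(19)/19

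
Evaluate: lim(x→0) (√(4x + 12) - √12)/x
This is a standard limit.

Factor or rationalize the expression:
  lim(x→0) (√(4x + 12) - √12)/x = sqrt(3)/3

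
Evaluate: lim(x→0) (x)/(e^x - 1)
This is a 0/0 indeterminate form.

Apply L'Hôpital's rule: differentiate numerator and denominator separately.
  f(x) = x   ⇒   f'(x) = 1
  g(x) = e^(x) - 1   ⇒   g'(x) = e^(x)
  lim(x→0) f'(x)/g'(x) = lim(x→0) (1)/(e^(x))
  = 1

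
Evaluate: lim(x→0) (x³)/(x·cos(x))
This is a 0/0 indeterminate form.

Apply L'Hôpital's rule: differentiate numerator and denominator separately.
  f(x) = x^3   ⇒   f'(x) = 3·x^2
  g(x) = x·cos(x)   ⇒   g'(x) = -x·sin(x) + cos(x)
  lim(x→0) f'(x)/g'(x) = lim(x→0) (3·x^2)/(-x·sin(x) + cos(x))
  = 0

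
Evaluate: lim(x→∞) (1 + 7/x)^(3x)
This is an exponential indeterminate form.

For exponential indeterminate forms, take the natural log:
  Let L = lim(x→∞) (1 + 7/x)^(3x)
  Then ln(L) = lim(x→∞) [exponent × ln(base)]
  Evaluate using L'Hôpital or standard limits, then exponentiate.
  L = e^(21)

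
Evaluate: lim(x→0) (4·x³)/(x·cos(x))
This is a 0/0 indeterminate form.

Apply L'Hôpital's rule: differentiate numerator and denominator separately.
  f(x) = 4·x^3   ⇒   f'(x) = 12·x^2
  g(x) = x·cos(x)   ⇒   g'(x) = -x·sin(x) + cos(x)
  lim(x→0) f'(x)/g'(x) = lim(x→0) (12·x^2)/(-x·sin(x) + cos(x))
  = 0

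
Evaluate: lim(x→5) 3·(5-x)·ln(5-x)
This is a 0·∞ indeterminate form.

Rewrite 0·∞ as a quotient (0/0 or ∞/∞ form), then apply L'Hôpital's rule:
  lim(x→5) 3·(5-x)·ln(5-x) = 0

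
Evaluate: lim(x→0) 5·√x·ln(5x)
This is a 0·∞ indeterminate form.

Rewrite 0·∞ as a quotient (0/0 or ∞/∞ form), then apply L'Hôpital's rule:
  lim(x→0) 5·√x·ln(5x) = 0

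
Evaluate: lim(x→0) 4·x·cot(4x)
This is a 0·∞ indeterminate form.

Rewrite 0·∞ as a quotient (0/0 or ∞/∞ form), then apply L'Hôpital's rule:
  lim(x→0) 4·x·cot(4x) = 1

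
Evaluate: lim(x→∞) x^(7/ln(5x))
This is an exponential indeterminate form.

For exponential indeterminate forms, take the natural log:
  Let L = lim(x→∞) x^(7/ln(5x))
  Then ln(L) = lim(x→∞) [exponent × ln(base)]
  Evaluate using L'Hôpital or standard limits, then exponentiate.
  L = e^(7)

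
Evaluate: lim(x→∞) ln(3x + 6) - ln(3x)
This is an ∞-∞ indeterminate form.

Combine fractions or rationalize to convert ∞-∞ to 0/0 form:
  lim(x→∞) ln(3x + 6) - ln(3x) = 0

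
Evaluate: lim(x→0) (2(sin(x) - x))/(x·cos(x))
This is a 0/0 indeterminate form.

Apply L'Hôpital's rule: differentiate numerator and denominator separately.
  f(x) = -2·x + 2·sin(x)   ⇒   f'(x) = 2·cos(x) - 2
  g(x) = x·cos(x)   ⇒   g'(x) = -x·sin(x) + cos(x)
  lim(x→0) f'(x)/g'(x) = lim(x→0) (2·cos(x) - 2)/(-x·sin(x) + cos(x))
  = 0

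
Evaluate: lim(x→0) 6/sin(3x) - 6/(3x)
This is an ∞-∞ indeterminate form.

Combine fractions or rationalize to convert ∞-∞ to 0/0 form:
  lim(x→0) 6/sin(3x) - 6/(3x) = 0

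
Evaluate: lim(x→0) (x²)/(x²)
This is a 0/0 indeterminate form.

Apply L'Hôpital's rule: differentiate numerator and denominator separately.
  f(x) = x^2   ⇒   f'(x) = 2·x
  g(x) = x^2   ⇒   g'(x) = 2·x
  lim(x→0) f'(x)/g'(x) = lim(x→0) (2·x)/(2·x)
  = 1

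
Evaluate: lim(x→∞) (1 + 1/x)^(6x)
This is an exponential indeterminate form.

For exponential indeterminate forms, take the natural log:
  Let L = lim(x→∞) (1 + 1/x)^(6x)
  Then ln(L) = lim(x→∞) [exponent × ln(base)]
  Evaluate using L'Hôpital or standard limits, then exponentiate.
  L = e^(6)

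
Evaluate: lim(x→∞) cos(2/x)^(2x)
This is an exponential indeterminate form.

For exponential indeterminate forms, take the natural log:
  Let L = lim(x→∞) cos(2/x)^(2x)
  Then ln(L) = lim(x→∞) [exponent × ln(base)]
  Evaluate using L'Hôpital or standard limits, then exponentiate.
  L = 1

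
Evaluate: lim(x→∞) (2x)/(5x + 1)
This is an ∞/∞ indeterminate form.

Apply L'Hôpital's rule: differentiate numerator and denominator separately.
  f(x) = 2·x   ⇒   f'(x) = 2
  g(x) = 5·x + 1   ⇒   g'(x) = 5
  lim(x→∞) f'(x)/g'(x) = lim(x→∞) (2)/(5)
  = 2/5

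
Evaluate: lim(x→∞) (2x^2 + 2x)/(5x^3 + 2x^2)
This is an ∞/∞ indeterminate form.

Apply L'Hôpital's rule: differentiate numerator and denominator separately.
  f(x) = 2·x^2 + 2·x   ⇒   f'(x) = 4·x + 2
  g(x) = 5·x^3 + 2·x^2   ⇒   g'(x) = 15·x^2 + 4·x
  lim(x→∞) f'(x)/g'(x) = lim(x→∞) (4·x + 2)/(15·x^2 + 4·x)
  = 0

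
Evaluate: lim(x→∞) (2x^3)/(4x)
This is an ∞/∞ indeterminate form.

Apply L'Hôpital's rule: differentiate numerator and denominator separately.
  f(x) = 2·x^3   ⇒   f'(x) = 6·x^2
  g(x) = 4·x   ⇒   g'(x) = 4
  lim(x→∞) f'(x)/g'(x) = lim(x→∞) (6·x^2)/(4)
  = ∞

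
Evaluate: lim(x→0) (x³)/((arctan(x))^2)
This is a 0/0 indeterminate form.

Apply L'Hôpital's rule: differentiate numerator and denominator separately.
  f(x) = x^3   ⇒   f'(x) = 3·x^2
  g(x) = atan(x)^2   ⇒   g'(x) = 2·atan(x)/(x^2 + 1)
  lim(x→0) f'(x)/g'(x) = lim(x→0) (3·x^2)/(2·atan(x)/(x^2 + 1))
  = 0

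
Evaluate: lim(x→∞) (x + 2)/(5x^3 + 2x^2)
This is an ∞/∞ indeterminate form.

Apply L'Hôpital's rule: differentiate numerator and denominator separately.
  f(x) = x + 2   ⇒   f'(x) = 1
  g(x) = 5·x^3 + 2·x^2   ⇒   g'(x) = 15·x^2 + 4·x
  lim(x→∞) f'(x)/g'(x) = lim(x→∞) (1)/(15·x^2 + 4·x)
  = 0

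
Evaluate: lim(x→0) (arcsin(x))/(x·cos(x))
This is a 0/0 indeterminate form.

Apply L'Hôpital's rule: differentiate numerator and denominator separately.
  f(x) = asin(x)   ⇒   f'(x) = 1/sqrt(1 - x^2)
  g(x) = x·cos(x)   ⇒   g'(x) = -x·sin(x) + cos(x)
  lim(x→0) f'(x)/g'(x) = lim(x→0) (1/sqrt(1 - x^2))/(-x·sin(x) + cos(x))
  = 1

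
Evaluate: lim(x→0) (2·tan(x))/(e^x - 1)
This is a 0/0 indeterminate form.

Apply L'Hôpital's rule: differentiate numerator and denominator separately.
  f(x) = 2·tan(x)   ⇒   f'(x) = 2·tan(x)^2 + 2
  g(x) = e^(x) - 1   ⇒   g'(x) = e^(x)
  lim(x→0) f'(x)/g'(x) = lim(x→0) (2·tan(x)^2 + 2)/(e^(x))
  = 2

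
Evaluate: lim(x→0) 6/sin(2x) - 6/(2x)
This is an ∞-∞ indeterminate form.

Combine fractions or rationalize to convert ∞-∞ to 0/0 form:
  lim(x→0) 6/sin(2x) - 6/(2x) = 0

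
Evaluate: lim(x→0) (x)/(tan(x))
This is a 0/0 indeterminate form.

Apply L'Hôpital's rule: differentiate numerator and denominator separately.
  f(x) = x   ⇒   f'(x) = 1
  g(x) = tan(x)   ⇒   g'(x) = tan(x)^2 + 1
  lim(x→0) f'(x)/g'(x) = lim(x→0) (1)/(tan(x)^2 + 1)
  = 1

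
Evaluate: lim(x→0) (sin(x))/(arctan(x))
This is a 0/0 indeterminate form.

Apply L'Hôpital's rule: differentiate numerator and denominator separately.
  f(x) = sin(x)   ⇒   f'(x) = cos(x)
  g(x) = atan(x)   ⇒   g'(x) = 1/(x^2 + 1)
  lim(x→0) f'(x)/g'(x) = lim(x→0) (cos(x))/(1/(x^2 + 1))
  = 1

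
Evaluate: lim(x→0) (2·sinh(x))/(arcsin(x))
This is a 0/0 indeterminate form.

Apply L'Hôpital's rule: differentiate numerator and denominator separately.
  f(x) = 2·sinh(x)   ⇒   f'(x) = 2·cosh(x)
  g(x) = asin(x)   ⇒   g'(x) = 1/sqrt(1 - x^2)
  lim(x→0) f'(x)/g'(x) = lim(x→0) (2·cosh(x))/(1/sqrt(1 - x^2))
  = 2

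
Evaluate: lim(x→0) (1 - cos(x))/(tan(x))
This is a 0/0 indeterminate form.

Apply L'Hôpital's rule: differentiate numerator and denominator separately.
  f(x) = 1 - cos(x)   ⇒   f'(x) = sin(x)
  g(x) = tan(x)   ⇒   g'(x) = tan(x)^2 + 1
  lim(x→0) f'(x)/g'(x) = lim(x→0) (sin(x))/(tan(x)^2 + 1)
  = 0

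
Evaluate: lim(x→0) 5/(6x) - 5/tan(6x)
This is an ∞-∞ indeterminate form.

Combine fractions or rationalize to convert ∞-∞ to 0/0 form:
  lim(x→0) 5/(6x) - 5/tan(6x) = 0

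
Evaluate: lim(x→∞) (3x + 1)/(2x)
This is an ∞/∞ indeterminate form.

Apply L'Hôpital's rule: differentiate numerator and denominator separately.
  f(x) = 3·x + 1   ⇒   f'(x) = 3
  g(x) = 2·x   ⇒   g'(x) = 2
  lim(x→∞) f'(x)/g'(x) = lim(x→∞) (3)/(2)
  = 3/2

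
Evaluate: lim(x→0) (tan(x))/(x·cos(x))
This is a 0/0 indeterminate form.

Apply L'Hôpital's rule: differentiate numerator and denominator separately.
  f(x) = tan(x)   ⇒   f'(x) = tan(x)^2 + 1
  g(x) = x·cos(x)   ⇒   g'(x) = -x·sin(x) + cos(x)
  lim(x→0) f'(x)/g'(x) = lim(x→0) (tan(x)^2 + 1)/(-x·sin(x) + cos(x))
  = 1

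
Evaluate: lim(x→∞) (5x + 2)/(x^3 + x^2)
This is an ∞/∞ indeterminate form.

Apply L'Hôpital's rule: differentiate numerator and denominator separately.
  f(x) = 5·x + 2   ⇒   f'(x) = 5
  g(x) = x^3 + x^2   ⇒   g'(x) = 3·x^2 + 2·x
  lim(x→∞) f'(x)/g'(x) = lim(x→∞) (5)/(3·x^2 + 2·x)
  = 0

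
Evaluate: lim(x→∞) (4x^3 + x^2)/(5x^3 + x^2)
This is an ∞/∞ indeterminate form.

Apply L'Hôpital's rule: differentiate numerator and denominator separately.
  f(x) = 4·x^3 + x^2   ⇒   f'(x) = 12·x^2 + 2·x
  g(x) = 5·x^3 + x^2   ⇒   g'(x) = 15·x^2 + 2·x
  lim(x→∞) f'(x)/g'(x) = lim(x→∞) (12·x^2 + 2·x)/(15·x^2 + 2·x)
  = 4/5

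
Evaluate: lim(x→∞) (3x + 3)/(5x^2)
This is an ∞/∞ indeterminate form.

Apply L'Hôpital's rule: differentiate numerator and denominator separately.
  f(x) = 3·x + 3   ⇒   f'(x) = 3
  g(x) = 5·x^2   ⇒   g'(x) = 10·x
  lim(x→∞) f'(x)/g'(x) = lim(x→∞) (3)/(10·x)
  = 0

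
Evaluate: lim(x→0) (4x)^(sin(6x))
This is an exponential indeterminate form.

For exponential indeterminate forms, take the natural log:
  Let L = lim(x→0) (4x)^(sin(6x))
  Then ln(L) = lim(x→0) [exponent × ln(base)]
  Evaluate using L'Hôpital or standard limits, then exponentiate.
  L = 1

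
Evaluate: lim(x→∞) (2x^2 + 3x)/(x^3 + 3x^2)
This is an ∞/∞ indeterminate form.

Apply L'Hôpital's rule: differentiate numerator and denominator separately.
  f(x) = 2·x^2 + 3·x   ⇒   f'(x) = 4·x + 3
  g(x) = x^3 + 3·x^2   ⇒   g'(x) = 3·x^2 + 6·x
  lim(x→∞) f'(x)/g'(x) = lim(x→∞) (4·x + 3)/(3·x^2 + 6·x)
  = 0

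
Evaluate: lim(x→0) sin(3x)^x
This is an exponential indeterminate form.

For exponential indeterminate forms, take the natural log:
  Let L = lim(x→0) sin(3x)^x
  Then ln(L) = lim(x→0) [exponent × ln(base)]
  Evaluate using L'Hôpital or standard limits, then exponentiate.
  L = 1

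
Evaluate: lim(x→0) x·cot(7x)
This is a 0·∞ indeterminate form.

Rewrite 0·∞ as a quotient (0/0 or ∞/∞ form), then apply L'Hôpital's rule:
  lim(x→0) x·cot(7x) = 1/7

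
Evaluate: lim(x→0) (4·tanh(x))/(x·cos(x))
This is a 0/0 indeterminate form.

Apply L'Hôpital's rule: differentiate numerator and denominator separately.
  f(x) = 4·tanh(x)   ⇒   f'(x) = 4 - 4·tanh(x)^2
  g(x) = x·cos(x)   ⇒   g'(x) = -x·sin(x) + cos(x)
  lim(x→0) f'(x)/g'(x) = lim(x→0) (4 - 4·tanh(x)^2)/(-x·sin(x) + cos(x))
  = 4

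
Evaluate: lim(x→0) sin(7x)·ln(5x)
This is a 0·∞ indeterminate form.

Rewrite 0·∞ as a quotient (0/0 or ∞/∞ form), then apply L'Hôpital's rule:
  lim(x→0) sin(7x)·ln(5x) = 0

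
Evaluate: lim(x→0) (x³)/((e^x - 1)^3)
This is a 0/0 indeterminate form.

Apply L'Hôpital's rule: differentiate numerator and denominator separately.
  f(x) = x^3   ⇒   f'(x) = 3·x^2
  g(x) = (e^(x) - 1)^3   ⇒   g'(x) = 3·(e^(x) - 1)^2·e^(x)
  lim(x→0) f'(x)/g'(x) = lim(x→0) (3·x^2)/(3·(e^(x) - 1)^2·e^(x))
  = 1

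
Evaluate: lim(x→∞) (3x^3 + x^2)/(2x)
This is an ∞/∞ indeterminate form.

Apply L'Hôpital's rule: differentiate numerator and denominator separately.
  f(x) = 3·x^3 + x^2   ⇒   f'(x) = 9·x^2 + 2·x
  g(x) = 2·x   ⇒   g'(x) = 2
  lim(x→∞) f'(x)/g'(x) = lim(x→∞) (9·x^2 + 2·x)/(2)
  = ∞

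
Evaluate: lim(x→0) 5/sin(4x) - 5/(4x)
This is an ∞-∞ indeterminate form.

Combine fractions or rationalize to convert ∞-∞ to 0/0 form:
  lim(x→0) 5/sin(4x) - 5/(4x) = 0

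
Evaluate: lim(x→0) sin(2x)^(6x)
This is an exponential indeterminate form.

For exponential indeterminate forms, take the natural log:
  Let L = lim(x→0) sin(2x)^(6x)
  Then ln(L) = lim(x→0) [exponent × ln(base)]
  Evaluate using L'Hôpital or standard limits, then exponentiate.
  L = 1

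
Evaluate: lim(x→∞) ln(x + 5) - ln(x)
This is an ∞-∞ indeterminate form.

Combine fractions or rationalize to convert ∞-∞ to 0/0 form:
  lim(x→∞) ln(x + 5) - ln(x) = 0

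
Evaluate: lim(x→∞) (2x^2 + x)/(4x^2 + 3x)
This is an ∞/∞ indeterminate form.

Apply L'Hôpital's rule: differentiate numerator and denominator separately.
  f(x) = 2·x^2 + x   ⇒   f'(x) = 4·x + 1
  g(x) = 4·x^2 + 3·x   ⇒   g'(x) = 8·x + 3
  lim(x→∞) f'(x)/g'(x) = lim(x→∞) (4·x + 1)/(8·x + 3)
  = 1/2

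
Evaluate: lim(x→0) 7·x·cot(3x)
This is a 0·∞ indeterminate form.

Rewrite 0·∞ as a quotient (0/0 or ∞/∞ form), then apply L'Hôpital's rule:
  lim(x→0) 7·x·cot(3x) = 7/3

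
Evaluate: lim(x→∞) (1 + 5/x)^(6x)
This is an exponential indeterminate form.

For exponential indeterminate forms, take the natural log:
  Let L = lim(x→∞) (1 + 5/x)^(6x)
  Then ln(L) = lim(x→∞) [exponent × ln(base)]
  Evaluate using L'Hôpital or standard limits, then exponentiate.
  L = e^(30)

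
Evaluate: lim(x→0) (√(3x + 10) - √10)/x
This is a standard limit.

Factor or rationalize the expression:
  lim(x→0) (√(3x + 10) - √10)/x = 3·sqrt(10)/20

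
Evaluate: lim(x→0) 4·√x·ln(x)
This is a 0·∞ indeterminate form.

Rewrite 0·∞ as a quotient (0/0 or ∞/∞ form), then apply L'Hôpital's rule:
  lim(x→0) 4·√x·ln(x) = 0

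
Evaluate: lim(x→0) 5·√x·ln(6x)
This is a 0·∞ indeterminate form.

Rewrite 0·∞ as a quotient (0/0 or ∞/∞ form), then apply L'Hôpital's rule:
  lim(x→0) 5·√x·ln(6x) = 0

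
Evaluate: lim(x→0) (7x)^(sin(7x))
This is an exponential indeterminate form.

For exponential indeterminate forms, take the natural log:
  Let L = lim(x→0) (7x)^(sin(7x))
  Then ln(L) = lim(x→0) [exponent × ln(base)]
  Evaluate using L'Hôpital or standard limits, then exponentiate.
  L = 1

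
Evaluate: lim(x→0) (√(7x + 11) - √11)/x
This is a standard limit.

Factor or rationalize the expression:
  lim(x→0) (√(7x + 11) - √11)/x = 7·sqrt(11)/22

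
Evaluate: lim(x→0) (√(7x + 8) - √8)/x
This is a standard limit.

Factor or rationalize the expression:
  lim(x→0) (√(7x + 8) - √8)/x = 7·sqrt(2)/8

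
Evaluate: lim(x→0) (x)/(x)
This is a 0/0 indeterminate form.

Apply L'Hôpital's rule: differentiate numerator and denominator separately.
  f(x) = x   ⇒   f'(x) = 1
  g(x) = x   ⇒   g'(x) = 1
  lim(x→0) f'(x)/g'(x) = lim(x→0) (1)/(1)
  = 1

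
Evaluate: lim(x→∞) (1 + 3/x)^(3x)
This is an exponential indeterminate form.

For exponential indeterminate forms, take the natural log:
  Let L = lim(x→∞) (1 + 3/x)^(3x)
  Then ln(L) = lim(x→∞) [exponent × ln(base)]
  Evaluate using L'Hôpital or standard limits, then exponentiate.
  L = e^(9)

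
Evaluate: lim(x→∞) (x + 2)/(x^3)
This is an ∞/∞ indeterminate form.

Apply L'Hôpital's rule: differentiate numerator and denominator separately.
  f(x) = x + 2   ⇒   f'(x) = 1
  g(x) = x^3   ⇒   g'(x) = 3·x^2
  lim(x→∞) f'(x)/g'(x) = lim(x→∞) (1)/(3·x^2)
  = 0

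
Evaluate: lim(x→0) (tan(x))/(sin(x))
This is a 0/0 indeterminate form.

Apply L'Hôpital's rule: differentiate numerator and denominator separately.
  f(x) = tan(x)   ⇒   f'(x) = tan(x)^2 + 1
  g(x) = sin(x)   ⇒   g'(x) = cos(x)
  lim(x→0) f'(x)/g'(x) = lim(x→0) (tan(x)^2 + 1)/(cos(x))
  = 1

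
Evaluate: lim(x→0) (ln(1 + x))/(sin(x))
This is a 0/0 indeterminate form.

Apply L'Hôpital's rule: differentiate numerator and denominator separately.
  f(x) = ln(x + 1)   ⇒   f'(x) = 1/(x + 1)
  g(x) = sin(x)   ⇒   g'(x) = cos(x)
  lim(x→0) f'(x)/g'(x) = lim(x→0) (1/(x + 1))/(cos(x))
  = 1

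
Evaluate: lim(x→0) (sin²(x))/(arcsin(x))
This is a 0/0 indeterminate form.

Apply L'Hôpital's rule: differentiate numerator and denominator separately.
  f(x) = sin(x)^2   ⇒   f'(x) = 2·sin(x)·cos(x)
  g(x) = asin(x)   ⇒   g'(x) = 1/sqrt(1 - x^2)
  lim(x→0) f'(x)/g'(x) = lim(x→0) (2·sin(x)·cos(x))/(1/sqrt(1 - x^2))
  = 0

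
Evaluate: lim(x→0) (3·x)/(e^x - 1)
This is a 0/0 indeterminate form.

Apply L'Hôpital's rule: differentiate numerator and denominator separately.
  f(x) = 3·x   ⇒   f'(x) = 3
  g(x) = e^(x) - 1   ⇒   g'(x) = e^(x)
  lim(x→0) f'(x)/g'(x) = lim(x→0) (3)/(e^(x))
  = 3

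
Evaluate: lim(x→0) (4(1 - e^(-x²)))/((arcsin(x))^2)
This is a 0/0 indeterminate form.

Apply L'Hôpital's rule: differentiate numerator and denominator separately.
  f(x) = 4 - 4·e^(-x^2)   ⇒   f'(x) = 8·x·e^(-x^2)
  g(x) = asin(x)^2   ⇒   g'(x) = 2·asin(x)/sqrt(1 - x^2)
  lim(x→0) f'(x)/g'(x) = lim(x→0) (8·x·e^(-x^2))/(2·asin(x)/sqrt(1 - x^2))
  = 4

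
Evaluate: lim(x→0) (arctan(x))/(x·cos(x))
This is a 0/0 indeterminate form.

Apply L'Hôpital's rule: differentiate numerator and denominator separately.
  f(x) = atan(x)   ⇒   f'(x) = 1/(x^2 + 1)
  g(x) = x·cos(x)   ⇒   g'(x) = -x·sin(x) + cos(x)
  lim(x→0) f'(x)/g'(x) = lim(x→0) (1/(x^2 + 1))/(-x·sin(x) + cos(x))
  = 1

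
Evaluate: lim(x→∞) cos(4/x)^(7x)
This is an exponential indeterminate form.

For exponential indeterminate forms, take the natural log:
  Let L = lim(x→∞) cos(4/x)^(7x)
  Then ln(L) = lim(x→∞) [exponent × ln(base)]
  Evaluate using L'Hôpital or standard limits, then exponentiate.
  L = 1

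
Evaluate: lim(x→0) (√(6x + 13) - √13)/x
This is a standard limit.

Factor or rationalize the expression:
  lim(x→0) (√(6x + 13) - √13)/x = 3·sqrt(13)/13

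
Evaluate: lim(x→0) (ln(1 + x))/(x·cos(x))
This is a 0/0 indeterminate form.

Apply L'Hôpital's rule: differentiate numerator and denominator separately.
  f(x) = ln(x + 1)   ⇒   f'(x) = 1/(x + 1)
  g(x) = x·cos(x)   ⇒   g'(x) = -x·sin(x) + cos(x)
  lim(x→0) f'(x)/g'(x) = lim(x→0) (1/(x + 1))/(-x·sin(x) + cos(x))
  = 1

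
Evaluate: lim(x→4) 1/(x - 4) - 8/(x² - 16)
This is an ∞-∞ indeterminate form.

Combine fractions or rationalize to convert ∞-∞ to 0/0 form:
  lim(x→4) 1/(x - 4) - 8/(x² - 16) = 1/8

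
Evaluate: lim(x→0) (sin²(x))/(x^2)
This is a 0/0 indeterminate form.

Apply L'Hôpital's rule: differentiate numerator and denominator separately.
  f(x) = sin(x)^2   ⇒   f'(x) = 2·sin(x)·cos(x)
  g(x) = x^2   ⇒   g'(x) = 2·x
  lim(x→0) f'(x)/g'(x) = lim(x→0) (2·sin(x)·cos(x))/(2·x)
  = 1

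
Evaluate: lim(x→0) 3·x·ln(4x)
This is a 0·∞ indeterminate form.

Rewrite 0·∞ as a quotient (0/0 or ∞/∞ form), then apply L'Hôpital's rule:
  lim(x→0) 3·x·ln(4x) = 0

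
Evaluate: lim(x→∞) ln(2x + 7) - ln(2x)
This is an ∞-∞ indeterminate form.

Combine fractions or rationalize to convert ∞-∞ to 0/0 form:
  lim(x→∞) ln(2x + 7) - ln(2x) = 0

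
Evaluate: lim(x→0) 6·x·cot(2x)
This is a 0·∞ indeterminate form.

Rewrite 0·∞ as a quotient (0/0 or ∞/∞ form), then apply L'Hôpital's rule:
  lim(x→0) 6·x·cot(2x) = 3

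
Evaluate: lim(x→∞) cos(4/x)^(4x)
This is an exponential indeterminate form.

For exponential indeterminate forms, take the natural log:
  Let L = lim(x→∞) cos(4/x)^(4x)
  Then ln(L) = lim(x→∞) [exponent × ln(base)]
  Evaluate using L'Hôpital or standard limits, then exponentiate.
  L = 1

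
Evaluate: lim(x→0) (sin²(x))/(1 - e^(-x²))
This is a 0/0 indeterminate form.

Apply L'Hôpital's rule: differentiate numerator and denominator separately.
  f(x) = sin(x)^2   ⇒   f'(x) = 2·sin(x)·cos(x)
  g(x) = 1 - e^(-x^2)   ⇒   g'(x) = 2·x·e^(-x^2)
  lim(x→0) f'(x)/g'(x) = lim(x→0) (2·sin(x)·cos(x))/(2·x·e^(-x^2))
  = 1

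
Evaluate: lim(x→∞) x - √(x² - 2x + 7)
This is an ∞-∞ indeterminate form.

Combine fractions or rationalize to convert ∞-∞ to 0/0 form:
  lim(x→∞) x - √(x² - 2x + 7) = 1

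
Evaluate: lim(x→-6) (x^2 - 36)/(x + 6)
This is a standard limit.

Factor or rationalize the expression:
  lim(x→-6) (x^2 - 36)/(x + 6) = -12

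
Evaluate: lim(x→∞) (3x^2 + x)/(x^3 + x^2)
This is an ∞/∞ indeterminate form.

Apply L'Hôpital's rule: differentiate numerator and denominator separately.
  f(x) = 3·x^2 + x   ⇒   f'(x) = 6·x + 1
  g(x) = x^3 + x^2   ⇒   g'(x) = 3·x^2 + 2·x
  lim(x→∞) f'(x)/g'(x) = lim(x→∞) (6·x + 1)/(3·x^2 + 2·x)
  = 0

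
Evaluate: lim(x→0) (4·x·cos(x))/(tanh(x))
This is a 0/0 indeterminate form.

Apply L'Hôpital's rule: differentiate numerator and denominator separately.
  f(x) = 4·x·cos(x)   ⇒   f'(x) = -4·x·sin(x) + 4·cos(x)
  g(x) = tanh(x)   ⇒   g'(x) = 1 - tanh(x)^2
  lim(x→0) f'(x)/g'(x) = lim(x→0) (-4·x·sin(x) + 4·cos(x))/(1 - tanh(x)^2)
  = 4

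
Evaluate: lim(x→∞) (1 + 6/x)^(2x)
This is an exponential indeterminate form.

For exponential indeterminate forms, take the natural log:
  Let L = lim(x→∞) (1 + 6/x)^(2x)
  Then ln(L) = lim(x→∞) [exponent × ln(base)]
  Evaluate using L'Hôpital or standard limits, then exponentiate.
  L = e^(12)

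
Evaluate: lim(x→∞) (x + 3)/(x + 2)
This is an ∞/∞ indeterminate form.

Apply L'Hôpital's rule: differentiate numerator and denominator separately.
  f(x) = x + 3   ⇒   f'(x) = 1
  g(x) = x + 2   ⇒   g'(x) = 1
  lim(x→∞) f'(x)/g'(x) = lim(x→∞) (1)/(1)
  = 1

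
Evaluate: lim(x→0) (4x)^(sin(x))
This is an exponential indeterminate form.

For exponential indeterminate forms, take the natural log:
  Let L = lim(x→0) (4x)^(sin(x))
  Then ln(L) = lim(x→0) [exponent × ln(base)]
  Evaluate using L'Hôpital or standard limits, then exponentiate.
  L = 1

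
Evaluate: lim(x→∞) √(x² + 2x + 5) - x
This is an ∞-∞ indeterminate form.

Combine fractions or rationalize to convert ∞-∞ to 0/0 form:
  lim(x→∞) √(x² + 2x + 5) - x = 1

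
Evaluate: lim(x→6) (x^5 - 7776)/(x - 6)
This is a standard limit.

Factor or rationalize the expression:
  lim(x→6) (x^5 - 7776)/(x - 6) = 6480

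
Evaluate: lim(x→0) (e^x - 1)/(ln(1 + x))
This is a 0/0 indeterminate form.

Apply L'Hôpital's rule: differentiate numerator and denominator separately.
  f(x) = e^(x) - 1   ⇒   f'(x) = e^(x)
  g(x) = ln(x + 1)   ⇒   g'(x) = 1/(x + 1)
  lim(x→0) f'(x)/g'(x) = lim(x→0) (e^(x))/(1/(x + 1))
  = 1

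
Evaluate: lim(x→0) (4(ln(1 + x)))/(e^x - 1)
This is a 0/0 indeterminate form.

Apply L'Hôpital's rule: differentiate numerator and denominator separately.
  f(x) = 4·ln(x + 1)   ⇒   f'(x) = 4/(x + 1)
  g(x) = e^(x) - 1   ⇒   g'(x) = e^(x)
  lim(x→0) f'(x)/g'(x) = lim(x→0) (4/(x + 1))/(e^(x))
  = 4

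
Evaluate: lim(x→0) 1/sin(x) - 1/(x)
This is an ∞-∞ indeterminate form.

Combine fractions or rationalize to convert ∞-∞ to 0/0 form:
  lim(x→0) 1/sin(x) - 1/(x) = 0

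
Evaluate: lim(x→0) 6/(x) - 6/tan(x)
This is an ∞-∞ indeterminate form.

Combine fractions or rationalize to convert ∞-∞ to 0/0 form:
  lim(x→0) 6/(x) - 6/tan(x) = 0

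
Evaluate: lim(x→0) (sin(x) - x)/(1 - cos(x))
This is a 0/0 indeterminate form.

Apply L'Hôpital's rule: differentiate numerator and denominator separately.
  f(x) = -x + sin(x)   ⇒   f'(x) = cos(x) - 1
  g(x) = 1 - cos(x)   ⇒   g'(x) = sin(x)
  lim(x→0) f'(x)/g'(x) = lim(x→0) (cos(x) - 1)/(sin(x))
  = 0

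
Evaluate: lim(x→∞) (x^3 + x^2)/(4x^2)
This is an ∞/∞ indeterminate form.

Apply L'Hôpital's rule: differentiate numerator and denominator separately.
  f(x) = x^3 + x^2   ⇒   f'(x) = 3·x^2 + 2·x
  g(x) = 4·x^2   ⇒   g'(x) = 8·x
  lim(x→∞) f'(x)/g'(x) = lim(x→∞) (3·x^2 + 2·x)/(8·x)
  = ∞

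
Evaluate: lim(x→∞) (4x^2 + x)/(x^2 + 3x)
This is an ∞/∞ indeterminate form.

Apply L'Hôpital's rule: differentiate numerator and denominator separately.
  f(x) = 4·x^2 + x   ⇒   f'(x) = 8·x + 1
  g(x) = x^2 + 3·x   ⇒   g'(x) = 2·x + 3
  lim(x→∞) f'(x)/g'(x) = lim(x→∞) (8·x + 1)/(2·x + 3)
  = 4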